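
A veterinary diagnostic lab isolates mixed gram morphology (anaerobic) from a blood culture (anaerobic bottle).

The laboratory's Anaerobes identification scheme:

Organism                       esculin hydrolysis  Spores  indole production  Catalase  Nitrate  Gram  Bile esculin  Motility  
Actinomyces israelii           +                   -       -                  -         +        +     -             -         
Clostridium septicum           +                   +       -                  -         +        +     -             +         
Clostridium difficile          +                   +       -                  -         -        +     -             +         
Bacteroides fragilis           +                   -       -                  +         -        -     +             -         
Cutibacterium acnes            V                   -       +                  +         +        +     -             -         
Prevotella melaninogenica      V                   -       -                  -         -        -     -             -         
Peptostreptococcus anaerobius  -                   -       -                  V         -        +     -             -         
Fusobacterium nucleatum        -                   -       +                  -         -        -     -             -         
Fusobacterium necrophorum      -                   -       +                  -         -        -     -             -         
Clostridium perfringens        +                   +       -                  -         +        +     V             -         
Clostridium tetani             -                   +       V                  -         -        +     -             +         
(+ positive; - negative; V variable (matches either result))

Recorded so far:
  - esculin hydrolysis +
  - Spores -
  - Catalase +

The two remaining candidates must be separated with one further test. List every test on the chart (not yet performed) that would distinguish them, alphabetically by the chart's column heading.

Bile esculin, Gram, indole production, Nitrate

Spores -: excludes Clostridium septicum, Clostridium difficile, Clostridium perfringens, Clostridium tetani — 7 left.
esculin hydrolysis +: excludes Peptostreptococcus anaerobius, Fusobacterium nucleatum, Fusobacterium necrophorum — 4 left.
Catalase +: excludes Actinomyces israelii, Prevotella melaninogenica — 2 left.
Two candidates remain: Bacteroides fragilis and Cutibacterium acnes.
  indole production: Bacteroides fragilis -, Cutibacterium acnes + — discriminates.
  Nitrate: Bacteroides fragilis -, Cutibacterium acnes + — discriminates.
  Gram: Bacteroides fragilis -, Cutibacterium acnes + — discriminates.
  Bile esculin: Bacteroides fragilis +, Cutibacterium acnes - — discriminates.
  Motility: - vs - — same for both, does not separate.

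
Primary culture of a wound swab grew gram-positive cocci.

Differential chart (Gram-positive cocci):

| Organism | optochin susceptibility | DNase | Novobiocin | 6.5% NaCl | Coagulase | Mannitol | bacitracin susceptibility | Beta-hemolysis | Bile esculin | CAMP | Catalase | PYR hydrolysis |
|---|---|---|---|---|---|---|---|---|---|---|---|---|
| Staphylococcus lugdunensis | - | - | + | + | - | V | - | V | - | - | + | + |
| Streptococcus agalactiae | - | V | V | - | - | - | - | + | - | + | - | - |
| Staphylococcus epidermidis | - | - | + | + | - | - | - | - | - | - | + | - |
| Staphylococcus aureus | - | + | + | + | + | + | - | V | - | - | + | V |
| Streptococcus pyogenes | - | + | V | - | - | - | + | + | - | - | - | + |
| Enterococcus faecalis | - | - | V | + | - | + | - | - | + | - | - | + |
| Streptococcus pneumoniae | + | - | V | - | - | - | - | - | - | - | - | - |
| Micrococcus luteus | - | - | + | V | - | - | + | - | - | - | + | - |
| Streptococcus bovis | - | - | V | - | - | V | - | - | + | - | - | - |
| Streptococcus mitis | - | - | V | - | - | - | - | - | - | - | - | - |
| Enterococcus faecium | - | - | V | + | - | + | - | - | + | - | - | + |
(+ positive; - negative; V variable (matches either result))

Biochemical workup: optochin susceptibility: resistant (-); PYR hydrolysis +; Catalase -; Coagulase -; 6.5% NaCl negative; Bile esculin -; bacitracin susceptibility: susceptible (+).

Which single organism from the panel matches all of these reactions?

Bile esculin -: excludes Enterococcus faecalis, Streptococcus bovis, Enterococcus faecium — 8 left.
Coagulase -: excludes Staphylococcus aureus — 7 left.
Catalase -: excludes Staphylococcus lugdunensis, Staphylococcus epidermidis, Micrococcus luteus — 4 left.
6.5% NaCl -: all 4 remaining candidates are consistent.
PYR hydrolysis +: excludes Streptococcus agalactiae, Streptococcus pneumoniae, Streptococcus mitis — 1 left.
bacitracin susceptibility +: the one remaining candidate is consistent.
optochin susceptibility -: the one remaining candidate is consistent.

Streptococcus pyogenes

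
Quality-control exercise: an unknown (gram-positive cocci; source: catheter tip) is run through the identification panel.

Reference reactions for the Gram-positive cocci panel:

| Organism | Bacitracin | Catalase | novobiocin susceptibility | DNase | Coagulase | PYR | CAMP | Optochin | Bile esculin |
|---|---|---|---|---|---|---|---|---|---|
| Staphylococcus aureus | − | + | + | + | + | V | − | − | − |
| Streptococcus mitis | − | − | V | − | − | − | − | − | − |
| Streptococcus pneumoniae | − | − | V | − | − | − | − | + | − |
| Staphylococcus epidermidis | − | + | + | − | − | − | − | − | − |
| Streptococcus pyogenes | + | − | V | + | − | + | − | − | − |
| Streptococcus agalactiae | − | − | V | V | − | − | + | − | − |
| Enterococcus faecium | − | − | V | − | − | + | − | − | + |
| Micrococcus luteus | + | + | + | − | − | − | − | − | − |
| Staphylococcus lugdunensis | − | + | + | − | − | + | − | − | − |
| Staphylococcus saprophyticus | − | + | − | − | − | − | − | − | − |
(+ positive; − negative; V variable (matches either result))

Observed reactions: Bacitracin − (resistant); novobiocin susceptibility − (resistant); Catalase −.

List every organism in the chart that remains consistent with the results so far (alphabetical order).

Catalase −: excludes 5 organisms — 5 left.
Bacitracin −: excludes Streptococcus pyogenes — 4 left.
novobiocin susceptibility −: all 4 remaining candidates are consistent.

Enterococcus faecium, Streptococcus agalactiae, Streptococcus mitis, Streptococcus pneumoniae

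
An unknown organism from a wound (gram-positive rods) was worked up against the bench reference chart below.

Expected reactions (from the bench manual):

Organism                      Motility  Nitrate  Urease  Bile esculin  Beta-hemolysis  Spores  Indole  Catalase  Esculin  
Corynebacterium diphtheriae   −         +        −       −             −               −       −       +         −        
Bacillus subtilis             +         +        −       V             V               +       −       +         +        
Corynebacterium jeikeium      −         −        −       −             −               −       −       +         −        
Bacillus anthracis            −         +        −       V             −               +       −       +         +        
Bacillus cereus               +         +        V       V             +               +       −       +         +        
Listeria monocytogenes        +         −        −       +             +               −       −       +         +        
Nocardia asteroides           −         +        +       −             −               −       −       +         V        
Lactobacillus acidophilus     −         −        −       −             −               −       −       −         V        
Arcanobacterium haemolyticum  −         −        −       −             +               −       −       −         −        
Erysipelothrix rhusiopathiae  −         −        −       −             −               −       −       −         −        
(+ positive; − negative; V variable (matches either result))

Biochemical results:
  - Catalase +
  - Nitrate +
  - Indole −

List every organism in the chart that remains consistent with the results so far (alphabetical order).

Indole −: all 10 remaining candidates are consistent.
Nitrate +: excludes 5 organisms — 5 left.
Catalase +: all 5 remaining candidates are consistent.

Bacillus anthracis, Bacillus cereus, Bacillus subtilis, Corynebacterium diphtheriae, Nocardia asteroides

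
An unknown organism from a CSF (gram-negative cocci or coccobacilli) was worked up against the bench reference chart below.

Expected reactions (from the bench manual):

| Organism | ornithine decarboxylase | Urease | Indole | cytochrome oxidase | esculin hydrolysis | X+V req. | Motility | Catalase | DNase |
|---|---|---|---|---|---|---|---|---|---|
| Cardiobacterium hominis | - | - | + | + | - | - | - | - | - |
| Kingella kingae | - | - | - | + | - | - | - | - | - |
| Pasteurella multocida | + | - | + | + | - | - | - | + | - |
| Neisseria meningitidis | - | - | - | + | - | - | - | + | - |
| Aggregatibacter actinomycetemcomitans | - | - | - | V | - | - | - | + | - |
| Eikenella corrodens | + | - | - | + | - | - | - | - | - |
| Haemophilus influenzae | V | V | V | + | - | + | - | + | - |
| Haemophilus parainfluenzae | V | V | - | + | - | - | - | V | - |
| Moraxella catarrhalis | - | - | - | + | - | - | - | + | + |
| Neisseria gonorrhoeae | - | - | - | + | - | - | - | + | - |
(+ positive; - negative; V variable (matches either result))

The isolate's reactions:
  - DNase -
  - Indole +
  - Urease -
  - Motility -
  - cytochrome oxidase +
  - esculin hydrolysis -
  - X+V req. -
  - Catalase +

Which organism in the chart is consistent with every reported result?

Motility -: all 10 remaining candidates are consistent.
X+V req. -: excludes Haemophilus influenzae — 9 left.
Indole +: excludes 7 organisms — 2 left.
Urease -: all 2 remaining candidates are consistent.
DNase -: all 2 remaining candidates are consistent.
cytochrome oxidase +: all 2 remaining candidates are consistent.
Catalase +: excludes Cardiobacterium hominis — 1 left.
esculin hydrolysis -: the one remaining candidate is consistent.

Pasteurella multocida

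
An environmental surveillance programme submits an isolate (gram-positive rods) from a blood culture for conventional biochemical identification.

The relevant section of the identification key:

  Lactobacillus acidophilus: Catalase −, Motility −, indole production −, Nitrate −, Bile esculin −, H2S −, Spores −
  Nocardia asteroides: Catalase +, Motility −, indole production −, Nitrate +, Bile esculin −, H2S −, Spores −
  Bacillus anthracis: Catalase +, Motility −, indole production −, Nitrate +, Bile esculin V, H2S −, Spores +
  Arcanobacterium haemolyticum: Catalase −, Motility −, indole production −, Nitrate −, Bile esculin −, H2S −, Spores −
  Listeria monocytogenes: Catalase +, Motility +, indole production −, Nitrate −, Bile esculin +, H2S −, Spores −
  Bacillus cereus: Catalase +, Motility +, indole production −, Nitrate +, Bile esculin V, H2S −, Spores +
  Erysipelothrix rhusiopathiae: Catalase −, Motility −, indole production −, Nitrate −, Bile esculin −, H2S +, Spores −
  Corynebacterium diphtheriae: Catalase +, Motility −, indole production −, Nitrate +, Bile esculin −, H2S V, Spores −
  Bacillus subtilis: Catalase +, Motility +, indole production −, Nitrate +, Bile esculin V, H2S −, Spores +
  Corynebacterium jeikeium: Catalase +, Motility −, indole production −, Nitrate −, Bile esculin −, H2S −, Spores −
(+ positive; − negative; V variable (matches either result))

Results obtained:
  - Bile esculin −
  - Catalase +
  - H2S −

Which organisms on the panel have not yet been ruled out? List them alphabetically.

Bacillus anthracis, Bacillus cereus, Bacillus subtilis, Corynebacterium diphtheriae, Corynebacterium jeikeium, Nocardia asteroides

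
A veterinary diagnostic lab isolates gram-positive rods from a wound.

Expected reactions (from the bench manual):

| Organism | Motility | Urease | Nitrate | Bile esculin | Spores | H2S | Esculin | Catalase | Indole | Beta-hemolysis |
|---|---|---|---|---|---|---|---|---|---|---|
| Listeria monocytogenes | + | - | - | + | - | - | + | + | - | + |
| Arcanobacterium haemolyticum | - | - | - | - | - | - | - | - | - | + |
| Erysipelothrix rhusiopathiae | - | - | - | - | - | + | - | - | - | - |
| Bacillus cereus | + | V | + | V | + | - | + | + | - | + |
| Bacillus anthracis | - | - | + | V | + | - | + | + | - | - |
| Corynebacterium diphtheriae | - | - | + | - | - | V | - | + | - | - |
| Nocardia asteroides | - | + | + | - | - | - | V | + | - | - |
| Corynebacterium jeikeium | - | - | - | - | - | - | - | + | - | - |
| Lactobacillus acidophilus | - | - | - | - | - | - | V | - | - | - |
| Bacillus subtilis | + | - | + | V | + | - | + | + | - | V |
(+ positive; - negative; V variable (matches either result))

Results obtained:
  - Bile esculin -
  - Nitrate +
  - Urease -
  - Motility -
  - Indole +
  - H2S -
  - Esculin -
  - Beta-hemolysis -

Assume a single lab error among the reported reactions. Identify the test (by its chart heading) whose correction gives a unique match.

As reported, no row in the chart matches all 8 reactions.
Reversing H2S → still no organism matches.
Reversing Urease → still no organism matches.
Reversing Bile esculin → still no organism matches.
Reversing Indole (to -) → unique match: Corynebacterium diphtheriae.
Reversing Nitrate → still no organism matches.
Reversing Motility → still no organism matches.
Reversing Esculin → still no organism matches.
Reversing Beta-hemolysis → still no organism matches.

Indole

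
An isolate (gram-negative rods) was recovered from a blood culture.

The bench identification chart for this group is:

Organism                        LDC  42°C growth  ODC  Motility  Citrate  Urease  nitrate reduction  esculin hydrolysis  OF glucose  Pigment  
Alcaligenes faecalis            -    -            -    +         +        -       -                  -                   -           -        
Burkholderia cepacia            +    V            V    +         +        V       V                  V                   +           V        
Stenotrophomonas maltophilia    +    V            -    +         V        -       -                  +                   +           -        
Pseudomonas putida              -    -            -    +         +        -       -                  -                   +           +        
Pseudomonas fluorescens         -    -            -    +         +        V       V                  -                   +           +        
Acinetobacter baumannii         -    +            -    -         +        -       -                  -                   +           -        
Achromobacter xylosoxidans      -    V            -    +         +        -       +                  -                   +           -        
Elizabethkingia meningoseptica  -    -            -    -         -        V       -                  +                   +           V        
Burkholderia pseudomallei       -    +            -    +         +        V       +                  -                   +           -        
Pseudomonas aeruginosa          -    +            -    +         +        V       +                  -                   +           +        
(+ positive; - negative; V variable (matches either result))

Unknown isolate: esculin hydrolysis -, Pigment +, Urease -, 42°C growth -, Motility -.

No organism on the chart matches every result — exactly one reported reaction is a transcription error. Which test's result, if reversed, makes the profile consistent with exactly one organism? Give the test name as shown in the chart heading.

As reported, no row in the chart matches all 5 reactions.
Reversing Urease → still no organism matches.
Reversing esculin hydrolysis (to +) → unique match: Elizabethkingia meningoseptica.
Reversing Motility → 3 organisms match (not unique).
Reversing 42°C growth → still no organism matches.
Reversing Pigment → still no organism matches.

esculin hydrolysis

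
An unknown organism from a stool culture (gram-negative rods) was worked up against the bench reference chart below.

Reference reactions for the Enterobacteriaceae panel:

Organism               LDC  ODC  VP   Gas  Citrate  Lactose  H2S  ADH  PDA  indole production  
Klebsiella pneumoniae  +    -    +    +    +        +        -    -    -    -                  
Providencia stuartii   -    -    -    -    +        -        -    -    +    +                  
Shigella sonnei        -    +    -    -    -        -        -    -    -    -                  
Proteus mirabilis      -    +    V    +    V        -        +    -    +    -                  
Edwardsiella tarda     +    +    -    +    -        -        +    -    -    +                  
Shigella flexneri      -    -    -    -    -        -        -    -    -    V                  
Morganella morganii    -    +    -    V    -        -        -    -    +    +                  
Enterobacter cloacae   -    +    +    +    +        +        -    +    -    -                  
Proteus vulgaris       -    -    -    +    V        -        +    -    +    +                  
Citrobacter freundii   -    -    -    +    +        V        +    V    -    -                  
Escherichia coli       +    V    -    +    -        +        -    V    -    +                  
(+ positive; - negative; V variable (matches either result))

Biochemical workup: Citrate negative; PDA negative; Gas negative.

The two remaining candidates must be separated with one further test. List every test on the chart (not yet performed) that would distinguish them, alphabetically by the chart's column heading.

PDA -: excludes Providencia stuartii, Proteus mirabilis, Morganella morganii, Proteus vulgaris — 7 left.
Gas -: excludes 5 organisms — 2 left.
Citrate -: all 2 remaining candidates are consistent.
Two candidates remain: Shigella flexneri and Shigella sonnei.
  LDC: - vs - — same for both, does not separate.
  ODC: Shigella flexneri -, Shigella sonnei + — discriminates.
  VP: - vs - — same for both, does not separate.
  Lactose: - vs - — same for both, does not separate.
  H2S: - vs - — same for both, does not separate.
  ADH: - vs - — same for both, does not separate.
  indole production: V vs - — variable for at least one, does not separate.

ODC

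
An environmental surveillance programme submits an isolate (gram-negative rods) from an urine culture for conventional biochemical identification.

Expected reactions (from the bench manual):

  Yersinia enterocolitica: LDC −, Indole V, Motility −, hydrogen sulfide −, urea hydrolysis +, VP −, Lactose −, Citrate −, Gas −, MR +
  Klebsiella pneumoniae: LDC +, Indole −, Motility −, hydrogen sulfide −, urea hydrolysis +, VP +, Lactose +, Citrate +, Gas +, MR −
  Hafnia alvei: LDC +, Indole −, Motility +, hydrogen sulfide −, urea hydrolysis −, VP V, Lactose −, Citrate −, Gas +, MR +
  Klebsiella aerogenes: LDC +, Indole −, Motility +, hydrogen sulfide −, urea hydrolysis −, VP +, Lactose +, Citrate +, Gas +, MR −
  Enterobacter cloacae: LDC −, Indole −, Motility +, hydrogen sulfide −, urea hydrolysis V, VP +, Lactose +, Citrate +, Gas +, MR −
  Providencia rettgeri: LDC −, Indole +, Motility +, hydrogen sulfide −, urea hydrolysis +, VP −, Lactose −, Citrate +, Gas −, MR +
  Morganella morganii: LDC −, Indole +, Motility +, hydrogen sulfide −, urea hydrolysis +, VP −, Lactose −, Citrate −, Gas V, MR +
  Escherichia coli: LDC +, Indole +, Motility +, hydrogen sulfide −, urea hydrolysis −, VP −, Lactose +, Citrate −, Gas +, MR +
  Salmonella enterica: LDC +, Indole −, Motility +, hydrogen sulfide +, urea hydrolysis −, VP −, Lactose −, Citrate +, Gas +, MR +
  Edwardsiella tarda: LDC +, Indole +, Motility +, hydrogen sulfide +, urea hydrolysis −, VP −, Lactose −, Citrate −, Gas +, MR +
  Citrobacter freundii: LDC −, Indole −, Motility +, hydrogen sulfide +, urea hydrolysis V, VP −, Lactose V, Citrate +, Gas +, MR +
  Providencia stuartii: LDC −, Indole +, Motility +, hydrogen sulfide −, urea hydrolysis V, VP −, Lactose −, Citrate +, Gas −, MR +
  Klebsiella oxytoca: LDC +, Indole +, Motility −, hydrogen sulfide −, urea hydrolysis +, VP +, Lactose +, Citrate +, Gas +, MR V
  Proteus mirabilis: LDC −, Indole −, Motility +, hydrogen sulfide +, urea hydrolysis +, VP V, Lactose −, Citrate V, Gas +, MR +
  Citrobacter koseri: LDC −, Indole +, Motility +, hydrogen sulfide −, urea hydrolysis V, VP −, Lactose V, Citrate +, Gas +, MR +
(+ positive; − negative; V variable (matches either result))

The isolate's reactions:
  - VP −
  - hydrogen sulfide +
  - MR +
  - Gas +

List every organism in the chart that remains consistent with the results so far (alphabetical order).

Citrobacter freundii, Edwardsiella tarda, Proteus mirabilis, Salmonella enterica

MR +: excludes Klebsiella pneumoniae, Klebsiella aerogenes, Enterobacter cloacae — 12 left.
VP −: excludes Klebsiella oxytoca — 11 left.
Gas +: excludes Yersinia enterocolitica, Providencia rettgeri, Providencia stuartii — 8 left.
hydrogen sulfide +: excludes Hafnia alvei, Morganella morganii, Escherichia coli, Citrobacter koseri — 4 left.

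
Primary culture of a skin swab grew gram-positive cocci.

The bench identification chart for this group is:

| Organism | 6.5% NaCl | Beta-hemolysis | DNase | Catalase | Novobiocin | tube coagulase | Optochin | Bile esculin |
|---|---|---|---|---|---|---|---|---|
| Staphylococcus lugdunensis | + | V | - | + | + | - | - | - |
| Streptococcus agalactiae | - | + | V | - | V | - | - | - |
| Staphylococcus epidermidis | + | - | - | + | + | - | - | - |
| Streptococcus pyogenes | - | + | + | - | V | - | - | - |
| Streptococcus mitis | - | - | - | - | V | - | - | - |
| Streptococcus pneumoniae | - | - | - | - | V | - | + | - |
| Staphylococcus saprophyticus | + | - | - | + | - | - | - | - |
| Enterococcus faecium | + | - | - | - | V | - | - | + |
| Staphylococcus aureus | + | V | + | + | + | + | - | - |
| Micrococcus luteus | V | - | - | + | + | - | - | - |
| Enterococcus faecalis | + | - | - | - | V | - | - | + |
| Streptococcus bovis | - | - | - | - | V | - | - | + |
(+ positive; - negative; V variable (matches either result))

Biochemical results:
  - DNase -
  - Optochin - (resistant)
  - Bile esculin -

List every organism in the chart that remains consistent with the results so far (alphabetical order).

Micrococcus luteus, Staphylococcus epidermidis, Staphylococcus lugdunensis, Staphylococcus saprophyticus, Streptococcus agalactiae, Streptococcus mitis

Optochin -: excludes Streptococcus pneumoniae — 11 left.
Bile esculin -: excludes Enterococcus faecium, Enterococcus faecalis, Streptococcus bovis — 8 left.
DNase -: excludes Streptococcus pyogenes, Staphylococcus aureus — 6 left.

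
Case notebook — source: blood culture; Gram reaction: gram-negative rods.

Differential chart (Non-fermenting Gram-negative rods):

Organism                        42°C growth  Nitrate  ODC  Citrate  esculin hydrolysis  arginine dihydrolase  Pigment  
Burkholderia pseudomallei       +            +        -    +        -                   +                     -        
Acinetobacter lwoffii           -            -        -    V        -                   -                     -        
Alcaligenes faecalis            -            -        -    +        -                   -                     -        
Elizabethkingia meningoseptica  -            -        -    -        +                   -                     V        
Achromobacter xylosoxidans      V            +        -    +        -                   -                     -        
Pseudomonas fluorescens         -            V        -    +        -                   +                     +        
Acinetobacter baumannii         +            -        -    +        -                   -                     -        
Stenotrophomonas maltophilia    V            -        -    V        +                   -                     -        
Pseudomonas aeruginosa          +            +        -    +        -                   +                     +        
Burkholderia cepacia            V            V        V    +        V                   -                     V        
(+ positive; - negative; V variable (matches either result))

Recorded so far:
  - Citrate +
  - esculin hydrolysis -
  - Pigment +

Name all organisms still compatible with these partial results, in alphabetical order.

Pigment +: excludes 6 organisms — 4 left.
esculin hydrolysis -: excludes Elizabethkingia meningoseptica — 3 left.
Citrate +: all 3 remaining candidates are consistent.

Burkholderia cepacia, Pseudomonas aeruginosa, Pseudomonas fluorescens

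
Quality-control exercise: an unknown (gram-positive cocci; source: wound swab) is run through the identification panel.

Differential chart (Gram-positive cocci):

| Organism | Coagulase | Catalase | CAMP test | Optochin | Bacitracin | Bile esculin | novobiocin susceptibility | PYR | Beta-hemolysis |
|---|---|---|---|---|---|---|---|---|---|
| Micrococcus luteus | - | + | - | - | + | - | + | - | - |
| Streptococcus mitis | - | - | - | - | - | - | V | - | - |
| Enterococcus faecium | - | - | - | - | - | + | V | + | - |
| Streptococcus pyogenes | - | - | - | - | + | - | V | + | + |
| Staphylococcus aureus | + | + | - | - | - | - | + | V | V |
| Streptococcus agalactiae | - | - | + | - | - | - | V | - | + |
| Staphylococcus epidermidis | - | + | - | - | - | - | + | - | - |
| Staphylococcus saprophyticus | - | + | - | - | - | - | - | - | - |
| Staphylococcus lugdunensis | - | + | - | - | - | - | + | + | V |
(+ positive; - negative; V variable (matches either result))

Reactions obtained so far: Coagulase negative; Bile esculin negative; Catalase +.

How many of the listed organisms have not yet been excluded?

4

Coagulase -: excludes Staphylococcus aureus — 8 left.
Catalase +: excludes Streptococcus mitis, Enterococcus faecium, Streptococcus pyogenes, Streptococcus agalactiae — 4 left.
Bile esculin -: all 4 remaining candidates are consistent.
Still consistent: Micrococcus luteus, Staphylococcus epidermidis, Staphylococcus lugdunensis, Staphylococcus saprophyticus.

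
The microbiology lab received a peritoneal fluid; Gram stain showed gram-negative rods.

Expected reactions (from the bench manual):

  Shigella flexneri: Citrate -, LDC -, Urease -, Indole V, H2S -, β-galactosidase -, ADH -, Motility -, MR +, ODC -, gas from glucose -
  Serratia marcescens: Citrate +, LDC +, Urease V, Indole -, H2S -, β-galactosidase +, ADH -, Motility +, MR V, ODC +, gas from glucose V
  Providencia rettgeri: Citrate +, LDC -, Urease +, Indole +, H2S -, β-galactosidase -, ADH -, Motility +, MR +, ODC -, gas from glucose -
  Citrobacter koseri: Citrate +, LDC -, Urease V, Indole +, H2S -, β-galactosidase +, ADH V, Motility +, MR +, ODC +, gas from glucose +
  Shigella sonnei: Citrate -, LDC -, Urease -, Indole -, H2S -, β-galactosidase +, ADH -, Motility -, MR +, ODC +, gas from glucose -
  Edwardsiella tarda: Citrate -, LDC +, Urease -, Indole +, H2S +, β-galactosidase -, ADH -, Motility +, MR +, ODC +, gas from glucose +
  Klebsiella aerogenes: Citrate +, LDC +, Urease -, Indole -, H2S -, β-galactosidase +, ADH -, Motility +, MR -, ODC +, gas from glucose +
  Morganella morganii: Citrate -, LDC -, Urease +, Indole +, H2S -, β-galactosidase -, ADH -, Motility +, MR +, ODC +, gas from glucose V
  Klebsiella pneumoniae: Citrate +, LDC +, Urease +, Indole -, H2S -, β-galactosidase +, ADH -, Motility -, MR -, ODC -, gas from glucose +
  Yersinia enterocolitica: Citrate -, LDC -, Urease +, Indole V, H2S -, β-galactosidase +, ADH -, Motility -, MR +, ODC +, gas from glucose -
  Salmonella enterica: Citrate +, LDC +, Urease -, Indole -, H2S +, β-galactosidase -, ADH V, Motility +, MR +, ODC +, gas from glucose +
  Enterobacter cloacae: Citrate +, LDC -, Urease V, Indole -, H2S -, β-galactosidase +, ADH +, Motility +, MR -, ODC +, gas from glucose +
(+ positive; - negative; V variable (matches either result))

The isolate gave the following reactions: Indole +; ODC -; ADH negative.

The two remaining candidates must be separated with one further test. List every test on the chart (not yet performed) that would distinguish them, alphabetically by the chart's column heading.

ODC -: excludes 9 organisms — 3 left.
ADH -: all 3 remaining candidates are consistent.
Indole +: excludes Klebsiella pneumoniae — 2 left.
Two candidates remain: Providencia rettgeri and Shigella flexneri.
  Citrate: Providencia rettgeri +, Shigella flexneri - — discriminates.
  LDC: - vs - — same for both, does not separate.
  Urease: Providencia rettgeri +, Shigella flexneri - — discriminates.
  H2S: - vs - — same for both, does not separate.
  β-galactosidase: - vs - — same for both, does not separate.
  Motility: Providencia rettgeri +, Shigella flexneri - — discriminates.
  MR: + vs + — same for both, does not separate.
  gas from glucose: - vs - — same for both, does not separate.

Citrate, Motility, Urease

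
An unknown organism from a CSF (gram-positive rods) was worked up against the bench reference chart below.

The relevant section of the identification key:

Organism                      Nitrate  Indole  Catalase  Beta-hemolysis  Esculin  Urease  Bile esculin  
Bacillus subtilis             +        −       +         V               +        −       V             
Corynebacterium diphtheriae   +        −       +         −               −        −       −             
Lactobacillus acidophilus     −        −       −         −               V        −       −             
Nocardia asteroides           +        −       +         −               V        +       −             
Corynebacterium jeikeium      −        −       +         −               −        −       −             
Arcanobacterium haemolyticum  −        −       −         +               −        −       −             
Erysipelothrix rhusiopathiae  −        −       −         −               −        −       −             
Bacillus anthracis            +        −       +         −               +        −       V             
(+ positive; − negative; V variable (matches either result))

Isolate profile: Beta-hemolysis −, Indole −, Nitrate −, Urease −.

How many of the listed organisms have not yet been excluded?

Indole −: all 8 remaining candidates are consistent.
Beta-hemolysis −: excludes Arcanobacterium haemolyticum — 7 left.
Urease −: excludes Nocardia asteroides — 6 left.
Nitrate −: excludes Bacillus subtilis, Corynebacterium diphtheriae, Bacillus anthracis — 3 left.
Still consistent: Corynebacterium jeikeium, Erysipelothrix rhusiopathiae, Lactobacillus acidophilus.

3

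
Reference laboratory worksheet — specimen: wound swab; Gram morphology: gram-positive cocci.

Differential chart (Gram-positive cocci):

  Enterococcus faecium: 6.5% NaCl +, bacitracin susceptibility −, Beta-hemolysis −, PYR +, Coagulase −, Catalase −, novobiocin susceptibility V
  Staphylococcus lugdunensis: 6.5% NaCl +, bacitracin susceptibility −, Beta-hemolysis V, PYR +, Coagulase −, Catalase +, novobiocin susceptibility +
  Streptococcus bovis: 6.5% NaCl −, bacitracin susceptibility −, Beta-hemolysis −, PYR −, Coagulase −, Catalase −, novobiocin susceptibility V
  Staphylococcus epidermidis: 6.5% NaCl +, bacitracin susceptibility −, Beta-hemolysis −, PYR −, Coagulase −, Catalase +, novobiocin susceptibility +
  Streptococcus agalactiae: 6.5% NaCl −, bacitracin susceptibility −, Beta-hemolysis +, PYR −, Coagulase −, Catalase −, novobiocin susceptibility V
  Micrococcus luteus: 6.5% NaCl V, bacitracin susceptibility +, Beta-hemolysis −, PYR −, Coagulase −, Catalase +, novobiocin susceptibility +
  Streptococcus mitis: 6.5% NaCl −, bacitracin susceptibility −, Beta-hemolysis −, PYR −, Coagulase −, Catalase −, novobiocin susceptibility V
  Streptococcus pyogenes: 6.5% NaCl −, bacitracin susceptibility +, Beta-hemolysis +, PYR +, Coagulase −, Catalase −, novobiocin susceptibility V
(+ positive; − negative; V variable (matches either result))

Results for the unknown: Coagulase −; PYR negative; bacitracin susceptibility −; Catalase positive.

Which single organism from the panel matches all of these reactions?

Catalase +: excludes 5 organisms — 3 left.
bacitracin susceptibility −: excludes Micrococcus luteus — 2 left.
Coagulase −: all 2 remaining candidates are consistent.
PYR −: excludes Staphylococcus lugdunensis — 1 left.

Staphylococcus epidermidis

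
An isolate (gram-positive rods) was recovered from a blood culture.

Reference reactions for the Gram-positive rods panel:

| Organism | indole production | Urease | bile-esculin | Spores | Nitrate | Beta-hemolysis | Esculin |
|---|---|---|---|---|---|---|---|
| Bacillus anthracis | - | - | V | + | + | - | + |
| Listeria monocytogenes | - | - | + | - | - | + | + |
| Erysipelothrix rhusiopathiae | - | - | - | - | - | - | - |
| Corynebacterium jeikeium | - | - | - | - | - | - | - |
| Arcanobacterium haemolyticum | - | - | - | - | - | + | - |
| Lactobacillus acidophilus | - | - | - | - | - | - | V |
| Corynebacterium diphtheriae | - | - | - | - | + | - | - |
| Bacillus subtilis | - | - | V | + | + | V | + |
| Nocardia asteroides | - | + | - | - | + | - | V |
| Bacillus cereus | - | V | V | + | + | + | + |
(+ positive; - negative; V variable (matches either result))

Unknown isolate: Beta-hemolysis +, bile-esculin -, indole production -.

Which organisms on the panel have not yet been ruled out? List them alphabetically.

Arcanobacterium haemolyticum, Bacillus cereus, Bacillus subtilis

Beta-hemolysis +: excludes 6 organisms — 4 left.
indole production -: all 4 remaining candidates are consistent.
bile-esculin -: excludes Listeria monocytogenes — 3 left.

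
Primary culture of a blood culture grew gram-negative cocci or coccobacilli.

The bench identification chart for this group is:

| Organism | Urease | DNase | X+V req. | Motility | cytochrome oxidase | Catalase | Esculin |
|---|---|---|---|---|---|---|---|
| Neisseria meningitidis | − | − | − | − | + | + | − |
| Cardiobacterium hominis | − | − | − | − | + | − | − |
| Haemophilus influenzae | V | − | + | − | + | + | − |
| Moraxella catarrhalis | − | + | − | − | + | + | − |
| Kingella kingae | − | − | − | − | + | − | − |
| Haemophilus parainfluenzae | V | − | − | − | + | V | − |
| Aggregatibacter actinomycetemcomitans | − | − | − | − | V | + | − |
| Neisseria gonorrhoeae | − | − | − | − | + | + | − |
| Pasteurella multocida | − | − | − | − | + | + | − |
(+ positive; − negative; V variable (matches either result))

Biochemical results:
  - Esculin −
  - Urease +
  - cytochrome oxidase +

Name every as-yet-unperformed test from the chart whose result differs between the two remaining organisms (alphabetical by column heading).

X+V req.

cytochrome oxidase +: all 9 remaining candidates are consistent.
Esculin −: all 9 remaining candidates are consistent.
Urease +: excludes 7 organisms — 2 left.
Two candidates remain: Haemophilus influenzae and Haemophilus parainfluenzae.
  DNase: − vs − — same for both, does not separate.
  X+V req.: Haemophilus influenzae +, Haemophilus parainfluenzae − — discriminates.
  Motility: − vs − — same for both, does not separate.
  Catalase: + vs V — variable for at least one, does not separate.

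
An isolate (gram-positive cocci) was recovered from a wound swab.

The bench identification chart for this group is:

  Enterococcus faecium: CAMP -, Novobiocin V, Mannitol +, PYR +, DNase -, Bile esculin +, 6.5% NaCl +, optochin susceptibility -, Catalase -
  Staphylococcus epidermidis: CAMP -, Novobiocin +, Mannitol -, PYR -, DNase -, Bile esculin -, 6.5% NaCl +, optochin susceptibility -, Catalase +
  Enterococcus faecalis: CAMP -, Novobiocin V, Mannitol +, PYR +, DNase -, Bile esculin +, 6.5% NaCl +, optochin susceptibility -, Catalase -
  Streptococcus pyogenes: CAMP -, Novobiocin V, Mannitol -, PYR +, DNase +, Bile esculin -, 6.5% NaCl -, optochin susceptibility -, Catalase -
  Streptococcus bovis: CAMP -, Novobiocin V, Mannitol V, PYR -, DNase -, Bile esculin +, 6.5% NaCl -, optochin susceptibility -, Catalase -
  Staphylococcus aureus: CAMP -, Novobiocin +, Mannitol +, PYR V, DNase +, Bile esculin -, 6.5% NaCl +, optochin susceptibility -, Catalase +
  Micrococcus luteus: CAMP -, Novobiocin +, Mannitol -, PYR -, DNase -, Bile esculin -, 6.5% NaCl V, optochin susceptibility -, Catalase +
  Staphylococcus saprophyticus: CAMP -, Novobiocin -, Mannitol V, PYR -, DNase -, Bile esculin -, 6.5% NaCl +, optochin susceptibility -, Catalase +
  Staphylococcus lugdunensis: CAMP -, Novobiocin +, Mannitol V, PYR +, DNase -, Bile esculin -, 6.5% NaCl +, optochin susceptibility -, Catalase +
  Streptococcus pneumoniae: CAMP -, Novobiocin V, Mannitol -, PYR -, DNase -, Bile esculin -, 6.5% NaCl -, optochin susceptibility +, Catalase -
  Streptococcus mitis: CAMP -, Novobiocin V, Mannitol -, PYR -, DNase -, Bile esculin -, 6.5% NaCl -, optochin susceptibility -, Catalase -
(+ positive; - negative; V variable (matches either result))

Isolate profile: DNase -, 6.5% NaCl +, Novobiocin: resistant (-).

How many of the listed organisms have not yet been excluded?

3

Novobiocin -: excludes Staphylococcus epidermidis, Staphylococcus aureus, Micrococcus luteus, Staphylococcus lugdunensis — 7 left.
6.5% NaCl +: excludes Streptococcus pyogenes, Streptococcus bovis, Streptococcus pneumoniae, Streptococcus mitis — 3 left.
DNase -: all 3 remaining candidates are consistent.
Still consistent: Enterococcus faecalis, Enterococcus faecium, Staphylococcus saprophyticus.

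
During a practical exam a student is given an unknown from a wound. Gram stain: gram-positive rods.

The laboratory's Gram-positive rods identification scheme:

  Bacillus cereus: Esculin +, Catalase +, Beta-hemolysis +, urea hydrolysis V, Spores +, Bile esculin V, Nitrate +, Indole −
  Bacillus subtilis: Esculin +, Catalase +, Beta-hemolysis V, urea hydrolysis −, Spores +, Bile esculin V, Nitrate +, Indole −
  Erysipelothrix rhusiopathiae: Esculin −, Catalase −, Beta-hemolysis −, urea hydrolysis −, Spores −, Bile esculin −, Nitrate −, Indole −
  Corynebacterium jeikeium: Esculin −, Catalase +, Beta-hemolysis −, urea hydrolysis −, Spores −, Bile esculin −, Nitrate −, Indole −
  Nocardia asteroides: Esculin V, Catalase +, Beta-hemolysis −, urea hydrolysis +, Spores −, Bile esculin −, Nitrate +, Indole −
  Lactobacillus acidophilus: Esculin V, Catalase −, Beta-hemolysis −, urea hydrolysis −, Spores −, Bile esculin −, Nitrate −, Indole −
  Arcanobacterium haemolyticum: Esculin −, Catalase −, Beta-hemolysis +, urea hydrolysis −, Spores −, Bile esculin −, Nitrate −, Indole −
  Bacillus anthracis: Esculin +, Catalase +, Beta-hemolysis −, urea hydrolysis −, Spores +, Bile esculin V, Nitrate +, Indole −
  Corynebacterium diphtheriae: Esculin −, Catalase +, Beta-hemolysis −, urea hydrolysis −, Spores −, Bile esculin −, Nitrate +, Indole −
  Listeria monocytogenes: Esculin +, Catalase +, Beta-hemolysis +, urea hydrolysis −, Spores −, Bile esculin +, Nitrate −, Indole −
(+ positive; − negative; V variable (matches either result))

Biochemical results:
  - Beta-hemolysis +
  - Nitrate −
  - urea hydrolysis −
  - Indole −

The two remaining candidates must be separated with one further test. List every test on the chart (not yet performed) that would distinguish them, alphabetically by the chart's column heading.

Bile esculin, Catalase, Esculin

urea hydrolysis −: excludes Nocardia asteroides — 9 left.
Indole −: all 9 remaining candidates are consistent.
Beta-hemolysis +: excludes 5 organisms — 4 left.
Nitrate −: excludes Bacillus cereus, Bacillus subtilis — 2 left.
Two candidates remain: Arcanobacterium haemolyticum and Listeria monocytogenes.
  Esculin: Arcanobacterium haemolyticum −, Listeria monocytogenes + — discriminates.
  Catalase: Arcanobacterium haemolyticum −, Listeria monocytogenes + — discriminates.
  Spores: − vs − — same for both, does not separate.
  Bile esculin: Arcanobacterium haemolyticum −, Listeria monocytogenes + — discriminates.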